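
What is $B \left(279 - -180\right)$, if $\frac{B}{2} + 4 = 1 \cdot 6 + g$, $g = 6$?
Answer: $7344$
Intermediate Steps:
$B = 16$ ($B = -8 + 2 \left(1 \cdot 6 + 6\right) = -8 + 2 \left(6 + 6\right) = -8 + 2 \cdot 12 = -8 + 24 = 16$)
$B \left(279 - -180\right) = 16 \left(279 - -180\right) = 16 \left(279 + 180\right) = 16 \cdot 459 = 7344$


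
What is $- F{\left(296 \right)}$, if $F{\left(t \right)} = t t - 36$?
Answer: $-87580$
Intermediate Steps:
$F{\left(t \right)} = -36 + t^{2}$ ($F{\left(t \right)} = t^{2} - 36 = -36 + t^{2}$)
$- F{\left(296 \right)} = - (-36 + 296^{2}) = - (-36 + 87616) = \left(-1\right) 87580 = -87580$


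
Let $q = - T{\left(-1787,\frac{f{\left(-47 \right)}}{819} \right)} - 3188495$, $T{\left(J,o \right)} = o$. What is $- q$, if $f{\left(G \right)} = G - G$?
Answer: $3188495$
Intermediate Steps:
$f{\left(G \right)} = 0$
$q = -3188495$ ($q = - \frac{0}{819} - 3188495 = \left(-1\right) 0 - 3188495 = 0 - 3188495 = -3188495$)
$- q = \left(-1\right) \left(-3188495\right) = 3188495$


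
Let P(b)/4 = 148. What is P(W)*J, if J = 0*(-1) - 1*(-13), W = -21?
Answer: 7696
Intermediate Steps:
P(b) = 592 (P(b) = 4*148 = 592)
J = 13 (J = 0 + 13 = 13)
P(W)*J = 592*13 = 7696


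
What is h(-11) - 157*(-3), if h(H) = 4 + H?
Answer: 464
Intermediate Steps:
h(-11) - 157*(-3) = (4 - 11) - 157*(-3) = -7 + 471 = 464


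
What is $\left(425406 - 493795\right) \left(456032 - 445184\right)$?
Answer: $-741883872$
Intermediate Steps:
$\left(425406 - 493795\right) \left(456032 - 445184\right) = \left(-68389\right) 10848 = -741883872$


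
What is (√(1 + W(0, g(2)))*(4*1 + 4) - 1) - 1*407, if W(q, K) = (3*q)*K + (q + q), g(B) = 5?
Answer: -400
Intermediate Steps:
W(q, K) = 2*q + 3*K*q (W(q, K) = 3*K*q + 2*q = 2*q + 3*K*q)
(√(1 + W(0, g(2)))*(4*1 + 4) - 1) - 1*407 = (√(1 + 0*(2 + 3*5))*(4*1 + 4) - 1) - 1*407 = (√(1 + 0*(2 + 15))*(4 + 4) - 1) - 407 = (√(1 + 0*17)*8 - 1) - 407 = (√(1 + 0)*8 - 1) - 407 = (√1*8 - 1) - 407 = (1*8 - 1) - 407 = (8 - 1) - 407 = 7 - 407 = -400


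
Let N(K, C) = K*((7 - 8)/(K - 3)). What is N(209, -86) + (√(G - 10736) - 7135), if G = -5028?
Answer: -1470019/206 + 2*I*√3941 ≈ -7136.0 + 125.55*I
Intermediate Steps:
N(K, C) = -K/(-3 + K) (N(K, C) = K*(-1/(-3 + K)) = -K/(-3 + K))
N(209, -86) + (√(G - 10736) - 7135) = -1*209/(-3 + 209) + (√(-5028 - 10736) - 7135) = -1*209/206 + (√(-15764) - 7135) = -1*209*1/206 + (2*I*√3941 - 7135) = -209/206 + (-7135 + 2*I*√3941) = -1470019/206 + 2*I*√3941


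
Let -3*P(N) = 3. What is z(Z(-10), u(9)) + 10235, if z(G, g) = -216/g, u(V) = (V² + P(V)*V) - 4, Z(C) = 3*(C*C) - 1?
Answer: 173941/17 ≈ 10232.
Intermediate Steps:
P(N) = -1 (P(N) = -⅓*3 = -1)
Z(C) = -1 + 3*C² (Z(C) = 3*C² - 1 = -1 + 3*C²)
u(V) = -4 + V² - V (u(V) = (V² - V) - 4 = -4 + V² - V)
z(Z(-10), u(9)) + 10235 = -216/(-4 + 9² - 1*9) + 10235 = -216/(-4 + 81 - 9) + 10235 = -216/68 + 10235 = -216*1/68 + 10235 = -54/17 + 10235 = 173941/17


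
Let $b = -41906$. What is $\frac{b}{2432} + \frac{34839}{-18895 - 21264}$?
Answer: $- \frac{126259393}{6976192} \approx -18.099$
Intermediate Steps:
$\frac{b}{2432} + \frac{34839}{-18895 - 21264} = - \frac{41906}{2432} + \frac{34839}{-18895 - 21264} = \left(-41906\right) \frac{1}{2432} + \frac{34839}{-18895 - 21264} = - \frac{20953}{1216} + \frac{34839}{-40159} = - \frac{20953}{1216} + 34839 \left(- \frac{1}{40159}\right) = - \frac{20953}{1216} - \frac{4977}{5737} = - \frac{126259393}{6976192}$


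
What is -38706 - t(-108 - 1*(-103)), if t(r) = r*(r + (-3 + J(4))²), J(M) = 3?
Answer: -38731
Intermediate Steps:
t(r) = r² (t(r) = r*(r + (-3 + 3)²) = r*(r + 0²) = r*(r + 0) = r*r = r²)
-38706 - t(-108 - 1*(-103)) = -38706 - (-108 - 1*(-103))² = -38706 - (-108 + 103)² = -38706 - 1*(-5)² = -38706 - 1*25 = -38706 - 25 = -38731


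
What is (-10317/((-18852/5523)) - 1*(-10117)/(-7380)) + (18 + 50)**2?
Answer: 44318928089/5796990 ≈ 7645.2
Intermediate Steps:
(-10317/((-18852/5523)) - 1*(-10117)/(-7380)) + (18 + 50)**2 = (-10317/((-18852*1/5523)) + 10117*(-1/7380)) + 68**2 = (-10317/(-6284/1841) - 10117/7380) + 4624 = (-10317*(-1841/6284) - 10117/7380) + 4624 = (18993597/6284 - 10117/7380) + 4624 = 17513646329/5796990 + 4624 = 44318928089/5796990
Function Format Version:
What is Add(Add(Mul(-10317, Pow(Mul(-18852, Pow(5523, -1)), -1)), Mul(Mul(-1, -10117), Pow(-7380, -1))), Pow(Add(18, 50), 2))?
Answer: Rational(44318928089, 5796990) ≈ 7645.2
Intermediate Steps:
Add(Add(Mul(-10317, Pow(Mul(-18852, Pow(5523, -1)), -1)), Mul(Mul(-1, -10117), Pow(-7380, -1))), Pow(Add(18, 50), 2)) = Add(Add(Mul(-10317, Pow(Mul(-18852, Rational(1, 5523)), -1)), Mul(10117, Rational(-1, 7380))), Pow(68, 2)) = Add(Add(Mul(-10317, Pow(Rational(-6284, 1841), -1)), Rational(-10117, 7380)), 4624) = Add(Add(Mul(-10317, Rational(-1841, 6284)), Rational(-10117, 7380)), 4624) = Add(Add(Rational(18993597, 6284), Rational(-10117, 7380)), 4624) = Add(Rational(17513646329, 5796990), 4624) = Rational(44318928089, 5796990)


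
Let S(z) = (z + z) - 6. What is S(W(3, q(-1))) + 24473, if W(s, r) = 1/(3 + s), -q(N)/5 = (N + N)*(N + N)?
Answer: 73402/3 ≈ 24467.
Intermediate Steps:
q(N) = -20*N² (q(N) = -5*(N + N)*(N + N) = -5*2*N*2*N = -20*N²)
S(z) = -6 + 2*z (S(z) = 2*z - 6 = -6 + 2*z)
S(W(3, q(-1))) + 24473 = (-6 + 2/(3 + 3)) + 24473 = (-6 + 2/6) + 24473 = (-6 + 2*(⅙)) + 24473 = (-6 + ⅓) + 24473 = -17/3 + 24473 = 73402/3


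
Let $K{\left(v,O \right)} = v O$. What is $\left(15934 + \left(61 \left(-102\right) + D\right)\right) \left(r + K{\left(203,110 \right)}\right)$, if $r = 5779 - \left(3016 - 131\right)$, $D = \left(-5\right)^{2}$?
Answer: $245606088$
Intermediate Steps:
$K{\left(v,O \right)} = O v$
$D = 25$
$r = 2894$ ($r = 5779 - \left(3016 - 131\right) = 5779 - 2885 = 2894$)
$\left(15934 + \left(61 \left(-102\right) + D\right)\right) \left(r + K{\left(203,110 \right)}\right) = \left(15934 + \left(61 \left(-102\right) + 25\right)\right) \left(2894 + 110 \cdot 203\right) = \left(15934 + \left(-6222 + 25\right)\right) \left(2894 + 22330\right) = \left(15934 - 6197\right) 25224 = 9737 \cdot 25224 = 245606088$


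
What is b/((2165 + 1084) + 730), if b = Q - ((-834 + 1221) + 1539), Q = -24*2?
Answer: -1974/3979 ≈ -0.49610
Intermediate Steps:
Q = -48
b = -1974 (b = -48 - ((-834 + 1221) + 1539) = -48 - (387 + 1539) = -48 - 1*1926 = -48 - 1926 = -1974)
b/((2165 + 1084) + 730) = -1974/((2165 + 1084) + 730) = -1974/(3249 + 730) = -1974/3979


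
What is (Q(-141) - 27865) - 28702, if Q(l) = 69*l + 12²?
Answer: -66152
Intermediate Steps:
Q(l) = 144 + 69*l (Q(l) = 69*l + 144 = 144 + 69*l)
(Q(-141) - 27865) - 28702 = ((144 + 69*(-141)) - 27865) - 28702 = ((144 - 9729) - 27865) - 28702 = (-9585 - 27865) - 28702 = -37450 - 28702 = -66152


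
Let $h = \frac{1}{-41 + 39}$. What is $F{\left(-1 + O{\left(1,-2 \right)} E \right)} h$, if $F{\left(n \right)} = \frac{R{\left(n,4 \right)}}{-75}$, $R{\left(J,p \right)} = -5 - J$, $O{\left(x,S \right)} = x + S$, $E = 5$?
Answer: $\frac{1}{150} \approx 0.0066667$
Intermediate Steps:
$O{\left(x,S \right)} = S + x$
$h = - \frac{1}{2}$ ($h = \frac{1}{-2} = - \frac{1}{2} \approx -0.5$)
$F{\left(n \right)} = \frac{1}{15} + \frac{n}{75}$ ($F{\left(n \right)} = \frac{-5 - n}{-75} = \left(-5 - n\right) \left(- \frac{1}{75}\right) = \frac{1}{15} + \frac{n}{75}$)
$F{\left(-1 + O{\left(1,-2 \right)} E \right)} h = \left(\frac{1}{15} + \frac{-1 + \left(-2 + 1\right) 5}{75}\right) \left(- \frac{1}{2}\right) = \left(\frac{1}{15} + \frac{-1 - 5}{75}\right) \left(- \frac{1}{2}\right) = \left(\frac{1}{15} + \frac{1}{75} \left(-6\right)\right) \left(- \frac{1}{2}\right) = \left(\frac{1}{15} - \frac{2}{25}\right) \left(- \frac{1}{2}\right) = \left(- \frac{1}{75}\right) \left(- \frac{1}{2}\right) = \frac{1}{150}$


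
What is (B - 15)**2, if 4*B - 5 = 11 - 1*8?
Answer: 169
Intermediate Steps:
B = 2 (B = 5/4 + (11 - 1*8)/4 = 5/4 + (11 - 8)/4 = 5/4 + (1/4)*3 = 5/4 + 3/4 = 2)
(B - 15)**2 = (2 - 15)**2 = (-13)**2 = 169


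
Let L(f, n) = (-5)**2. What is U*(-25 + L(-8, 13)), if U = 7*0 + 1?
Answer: 0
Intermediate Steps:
L(f, n) = 25
U = 1 (U = 0 + 1 = 1)
U*(-25 + L(-8, 13)) = 1*(-25 + 25) = 1*0 = 0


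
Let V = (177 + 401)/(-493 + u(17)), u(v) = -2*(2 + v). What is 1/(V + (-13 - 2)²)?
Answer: 531/118897 ≈ 0.0044660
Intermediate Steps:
u(v) = -4 - 2*v
V = -578/531 (V = (177 + 401)/(-493 + (-4 - 2*17)) = 578/(-493 + (-4 - 34)) = 578/(-493 - 38) = 578/(-531) = 578*(-1/531) = -578/531 ≈ -1.0885)
1/(V + (-13 - 2)²) = 1/(-578/531 + (-13 - 2)²) = 1/(-578/531 + (-15)²) = 1/(-578/531 + 225) = 1/(118897/531) = 531/118897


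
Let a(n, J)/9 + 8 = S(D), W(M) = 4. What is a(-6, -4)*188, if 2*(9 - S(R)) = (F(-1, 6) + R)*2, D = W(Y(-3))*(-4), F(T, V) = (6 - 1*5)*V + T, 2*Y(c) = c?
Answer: 20304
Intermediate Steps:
Y(c) = c/2
F(T, V) = T + V (F(T, V) = (6 - 5)*V + T = 1*V + T = V + T = T + V)
D = -16 (D = 4*(-4) = -16)
S(R) = 4 - R (S(R) = 9 - ((-1 + 6) + R)*2/2 = 9 - (5 + R)*2/2 = 9 - (10 + 2*R)/2 = 9 + (-5 - R) = 4 - R)
a(n, J) = 108 (a(n, J) = -72 + 9*(4 - 1*(-16)) = -72 + 9*(4 + 16) = -72 + 9*20 = -72 + 180 = 108)
a(-6, -4)*188 = 108*188 = 20304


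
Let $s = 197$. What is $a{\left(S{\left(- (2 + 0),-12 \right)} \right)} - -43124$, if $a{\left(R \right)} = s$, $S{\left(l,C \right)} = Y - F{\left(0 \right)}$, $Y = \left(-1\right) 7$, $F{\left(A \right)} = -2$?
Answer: $43321$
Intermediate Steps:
$Y = -7$
$S{\left(l,C \right)} = -5$ ($S{\left(l,C \right)} = -7 - -2 = -7 + 2 = -5$)
$a{\left(R \right)} = 197$
$a{\left(S{\left(- (2 + 0),-12 \right)} \right)} - -43124 = 197 - -43124 = 197 + 43124 = 43321$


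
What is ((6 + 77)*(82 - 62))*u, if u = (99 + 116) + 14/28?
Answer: 357730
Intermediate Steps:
u = 431/2 (u = 215 + 14*(1/28) = 215 + ½ = 431/2 ≈ 215.50)
((6 + 77)*(82 - 62))*u = ((6 + 77)*(82 - 62))*(431/2) = (83*20)*(431/2) = 1660*(431/2) = 357730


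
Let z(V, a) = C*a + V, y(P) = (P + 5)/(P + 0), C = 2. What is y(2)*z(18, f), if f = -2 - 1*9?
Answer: -14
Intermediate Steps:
y(P) = (5 + P)/P
f = -11 (f = -2 - 9 = -11)
z(V, a) = V + 2*a (z(V, a) = 2*a + V = V + 2*a)
y(2)*z(18, f) = ((5 + 2)/2)*(18 + 2*(-11)) = ((½)*7)*(18 - 22) = (7/2)*(-4) = -14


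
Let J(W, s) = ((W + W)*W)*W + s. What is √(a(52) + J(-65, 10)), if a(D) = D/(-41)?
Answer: 2*I*√230818643/41 ≈ 741.11*I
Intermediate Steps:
a(D) = -D/41 (a(D) = D*(-1/41) = -D/41)
J(W, s) = s + 2*W³ (J(W, s) = ((2*W)*W)*W + s = (2*W²)*W + s = 2*W³ + s = s + 2*W³)
√(a(52) + J(-65, 10)) = √(-1/41*52 + (10 + 2*(-65)³)) = √(-52/41 + (10 + 2*(-274625))) = √(-52/41 + (10 - 549250)) = √(-52/41 - 549240) = √(-22518892/41) = 2*I*√230818643/41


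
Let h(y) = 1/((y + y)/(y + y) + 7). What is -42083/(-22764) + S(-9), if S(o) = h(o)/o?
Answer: 250601/136584 ≈ 1.8348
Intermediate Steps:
h(y) = ⅛ (h(y) = 1/((2*y)/((2*y)) + 7) = 1/((2*y)*(1/(2*y)) + 7) = 1/(1 + 7) = 1/8 = ⅛)
S(o) = 1/(8*o)
-42083/(-22764) + S(-9) = -42083/(-22764) + (⅛)/(-9) = -42083*(-1/22764) + (⅛)*(-⅑) = 42083/22764 - 1/72 = 250601/136584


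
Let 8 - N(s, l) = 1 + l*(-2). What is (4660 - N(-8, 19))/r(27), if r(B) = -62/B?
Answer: -124605/62 ≈ -2009.8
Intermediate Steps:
N(s, l) = 7 + 2*l (N(s, l) = 8 - (1 + l*(-2)) = 8 - (1 - 2*l) = 8 + (-1 + 2*l) = 7 + 2*l)
(4660 - N(-8, 19))/r(27) = (4660 - (7 + 2*19))/((-62/27)) = (4660 - (7 + 38))/((-62*1/27)) = (4660 - 1*45)/(-62/27) = (4660 - 45)*(-27/62) = 4615*(-27/62) = -124605/62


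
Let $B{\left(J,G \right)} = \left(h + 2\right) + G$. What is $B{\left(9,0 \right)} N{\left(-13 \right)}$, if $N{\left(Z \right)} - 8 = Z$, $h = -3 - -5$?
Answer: $-20$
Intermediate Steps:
$h = 2$ ($h = -3 + 5 = 2$)
$B{\left(J,G \right)} = 4 + G$ ($B{\left(J,G \right)} = \left(2 + 2\right) + G = 4 + G$)
$N{\left(Z \right)} = 8 + Z$
$B{\left(9,0 \right)} N{\left(-13 \right)} = \left(4 + 0\right) \left(8 - 13\right) = 4 \left(-5\right) = -20$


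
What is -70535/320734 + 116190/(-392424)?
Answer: -5412142525/10488643268 ≈ -0.51600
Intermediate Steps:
-70535/320734 + 116190/(-392424) = -70535*1/320734 + 116190*(-1/392424) = -70535/320734 - 19365/65404 = -5412142525/10488643268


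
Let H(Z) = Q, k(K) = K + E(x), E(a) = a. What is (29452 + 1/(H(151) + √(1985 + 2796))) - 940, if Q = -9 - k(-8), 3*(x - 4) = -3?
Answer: 135859684/4765 + √4781/4765 ≈ 28512.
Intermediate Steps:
x = 3 (x = 4 + (⅓)*(-3) = 4 - 1 = 3)
k(K) = 3 + K (k(K) = K + 3 = 3 + K)
Q = -4 (Q = -9 - (3 - 8) = -9 - 1*(-5) = -9 + 5 = -4)
H(Z) = -4
(29452 + 1/(H(151) + √(1985 + 2796))) - 940 = (29452 + 1/(-4 + √(1985 + 2796))) - 940 = (29452 + 1/(-4 + √4781)) - 940 = 28512 + 1/(-4 + √4781)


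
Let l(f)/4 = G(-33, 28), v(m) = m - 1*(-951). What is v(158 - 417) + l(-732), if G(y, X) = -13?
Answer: 640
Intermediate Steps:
v(m) = 951 + m (v(m) = m + 951 = 951 + m)
l(f) = -52 (l(f) = 4*(-13) = -52)
v(158 - 417) + l(-732) = (951 + (158 - 417)) - 52 = (951 - 259) - 52 = 692 - 52 = 640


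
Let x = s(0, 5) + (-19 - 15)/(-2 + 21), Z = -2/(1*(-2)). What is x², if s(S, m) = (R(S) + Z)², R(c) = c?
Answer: 225/361 ≈ 0.62327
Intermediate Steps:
Z = 1 (Z = -2/(-2) = -2*(-½) = 1)
s(S, m) = (1 + S)² (s(S, m) = (S + 1)² = (1 + S)²)
x = -15/19 (x = (1 + 0)² + (-19 - 15)/(-2 + 21) = 1² - 34/19 = 1 - 34*1/19 = 1 - 34/19 = -15/19 ≈ -0.78947)
x² = (-15/19)² = 225/361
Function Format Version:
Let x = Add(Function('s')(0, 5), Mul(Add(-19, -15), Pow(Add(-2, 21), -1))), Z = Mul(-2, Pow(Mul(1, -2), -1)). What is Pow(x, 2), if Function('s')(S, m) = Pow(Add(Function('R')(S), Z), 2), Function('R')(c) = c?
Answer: Rational(225, 361) ≈ 0.62327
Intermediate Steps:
Z = 1 (Z = Mul(-2, Pow(-2, -1)) = Mul(-2, Rational(-1, 2)) = 1)
Function('s')(S, m) = Pow(Add(1, S), 2) (Function('s')(S, m) = Pow(Add(S, 1), 2) = Pow(Add(1, S), 2))
x = Rational(-15, 19) (x = Add(Pow(Add(1, 0), 2), Mul(Add(-19, -15), Pow(Add(-2, 21), -1))) = Add(Pow(1, 2), Mul(-34, Pow(19, -1))) = Add(1, Mul(-34, Rational(1, 19))) = Add(1, Rational(-34, 19)) = Rational(-15, 19) ≈ -0.78947)
Pow(x, 2) = Pow(Rational(-15, 19), 2) = Rational(225, 361)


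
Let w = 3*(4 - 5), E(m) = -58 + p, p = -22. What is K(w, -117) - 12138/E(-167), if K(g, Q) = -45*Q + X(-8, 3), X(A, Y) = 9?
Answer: 217029/40 ≈ 5425.7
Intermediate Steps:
E(m) = -80 (E(m) = -58 - 22 = -80)
w = -3 (w = 3*(-1) = -3)
K(g, Q) = 9 - 45*Q (K(g, Q) = -45*Q + 9 = 9 - 45*Q)
K(w, -117) - 12138/E(-167) = (9 - 45*(-117)) - 12138/(-80) = (9 + 5265) - 12138*(-1)/80 = 5274 - 1*(-6069/40) = 5274 + 6069/40 = 217029/40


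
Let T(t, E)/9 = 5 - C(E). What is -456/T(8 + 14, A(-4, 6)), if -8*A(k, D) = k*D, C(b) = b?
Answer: -76/3 ≈ -25.333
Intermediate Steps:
A(k, D) = -D*k/8 (A(k, D) = -k*D/8 = -D*k/8)
T(t, E) = 45 - 9*E (T(t, E) = 9*(5 - E) = 45 - 9*E)
-456/T(8 + 14, A(-4, 6)) = -456/(45 - (-9)*6*(-4)/8) = -456/(45 - 9*3) = -456/(45 - 27) = -456/18 = -456*1/18 = -76/3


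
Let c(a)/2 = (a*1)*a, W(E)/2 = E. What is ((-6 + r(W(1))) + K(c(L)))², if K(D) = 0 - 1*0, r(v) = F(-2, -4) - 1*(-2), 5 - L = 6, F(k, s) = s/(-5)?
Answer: 256/25 ≈ 10.240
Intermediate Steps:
F(k, s) = -s/5 (F(k, s) = s*(-⅕) = -s/5)
L = -1 (L = 5 - 1*6 = 5 - 6 = -1)
W(E) = 2*E
c(a) = 2*a² (c(a) = 2*((a*1)*a) = 2*(a*a) = 2*a²)
r(v) = 14/5 (r(v) = -⅕*(-4) - 1*(-2) = ⅘ + 2 = 14/5)
K(D) = 0 (K(D) = 0 + 0 = 0)
((-6 + r(W(1))) + K(c(L)))² = ((-6 + 14/5) + 0)² = (-16/5 + 0)² = (-16/5)² = 256/25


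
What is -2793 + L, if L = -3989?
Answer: -6782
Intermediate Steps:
-2793 + L = -2793 - 3989 = -6782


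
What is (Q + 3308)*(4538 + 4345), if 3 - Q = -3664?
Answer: 61958925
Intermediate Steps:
Q = 3667 (Q = 3 - 1*(-3664) = 3 + 3664 = 3667)
(Q + 3308)*(4538 + 4345) = (3667 + 3308)*(4538 + 4345) = 6975*8883 = 61958925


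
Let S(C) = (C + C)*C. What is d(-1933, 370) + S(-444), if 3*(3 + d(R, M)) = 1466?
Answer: 1184273/3 ≈ 3.9476e+5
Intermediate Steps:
d(R, M) = 1457/3 (d(R, M) = -3 + (⅓)*1466 = -3 + 1466/3 = 1457/3)
S(C) = 2*C² (S(C) = (2*C)*C = 2*C²)
d(-1933, 370) + S(-444) = 1457/3 + 2*(-444)² = 1457/3 + 2*197136 = 1457/3 + 394272 = 1184273/3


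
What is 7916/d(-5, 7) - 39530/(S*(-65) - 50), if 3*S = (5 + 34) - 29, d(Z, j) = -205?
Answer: 359563/3280 ≈ 109.62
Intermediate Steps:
S = 10/3 (S = ((5 + 34) - 29)/3 = (39 - 29)/3 = (1/3)*10 = 10/3 ≈ 3.3333)
7916/d(-5, 7) - 39530/(S*(-65) - 50) = 7916/(-205) - 39530/((10/3)*(-65) - 50) = 7916*(-1/205) - 39530/(-650/3 - 50) = -7916/205 - 39530/(-800/3) = -7916/205 - 39530*(-3/800) = -7916/205 + 11859/80 = 359563/3280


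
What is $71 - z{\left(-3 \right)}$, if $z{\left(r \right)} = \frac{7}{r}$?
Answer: $\frac{220}{3} \approx 73.333$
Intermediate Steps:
$71 - z{\left(-3 \right)} = 71 - \frac{7}{-3} = 71 - 7 \left(- \frac{1}{3}\right) = 71 - - \frac{7}{3} = 71 + \frac{7}{3} = \frac{220}{3}$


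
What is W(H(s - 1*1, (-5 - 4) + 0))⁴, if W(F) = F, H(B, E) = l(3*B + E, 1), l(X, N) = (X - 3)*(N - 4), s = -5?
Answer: 65610000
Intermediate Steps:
l(X, N) = (-4 + N)*(-3 + X) (l(X, N) = (-3 + X)*(-4 + N) = (-4 + N)*(-3 + X))
H(B, E) = 9 - 9*B - 3*E (H(B, E) = 12 - 4*(3*B + E) - 3*1 + 1*(3*B + E) = 12 - 4*(E + 3*B) - 3 + 1*(E + 3*B) = 12 + (-12*B - 4*E) - 3 + (E + 3*B) = 9 - 9*B - 3*E)
W(H(s - 1*1, (-5 - 4) + 0))⁴ = (9 - 9*(-5 - 1*1) - 3*((-5 - 4) + 0))⁴ = (9 - 9*(-5 - 1) - 3*(-9 + 0))⁴ = (9 - 9*(-6) - 3*(-9))⁴ = (9 + 54 + 27)⁴ = 90⁴ = 65610000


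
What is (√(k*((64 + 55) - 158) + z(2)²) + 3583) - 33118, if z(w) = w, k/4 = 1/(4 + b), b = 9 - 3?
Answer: -29535 + I*√290/5 ≈ -29535.0 + 3.4059*I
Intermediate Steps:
b = 6
k = ⅖ (k = 4/(4 + 6) = 4/10 = 4*(⅒) = ⅖ ≈ 0.40000)
(√(k*((64 + 55) - 158) + z(2)²) + 3583) - 33118 = (√(2*((64 + 55) - 158)/5 + 2²) + 3583) - 33118 = (√(2*(119 - 158)/5 + 4) + 3583) - 33118 = (√((⅖)*(-39) + 4) + 3583) - 33118 = (√(-78/5 + 4) + 3583) - 33118 = (√(-58/5) + 3583) - 33118 = (I*√290/5 + 3583) - 33118 = (3583 + I*√290/5) - 33118 = -29535 + I*√290/5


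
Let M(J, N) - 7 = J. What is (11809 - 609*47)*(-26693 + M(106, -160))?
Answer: 446916120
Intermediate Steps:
M(J, N) = 7 + J
(11809 - 609*47)*(-26693 + M(106, -160)) = (11809 - 609*47)*(-26693 + (7 + 106)) = (11809 - 28623)*(-26693 + 113) = -16814*(-26580) = 446916120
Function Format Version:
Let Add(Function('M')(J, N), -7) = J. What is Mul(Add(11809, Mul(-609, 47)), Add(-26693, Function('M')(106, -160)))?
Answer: 446916120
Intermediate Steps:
Function('M')(J, N) = Add(7, J)
Mul(Add(11809, Mul(-609, 47)), Add(-26693, Function('M')(106, -160))) = Mul(Add(11809, Mul(-609, 47)), Add(-26693, Add(7, 106))) = Mul(Add(11809, -28623), Add(-26693, 113)) = Mul(-16814, -26580) = 446916120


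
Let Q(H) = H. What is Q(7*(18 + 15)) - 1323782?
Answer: -1323551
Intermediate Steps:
Q(7*(18 + 15)) - 1323782 = 7*(18 + 15) - 1323782 = 7*33 - 1323782 = 231 - 1323782 = -1323551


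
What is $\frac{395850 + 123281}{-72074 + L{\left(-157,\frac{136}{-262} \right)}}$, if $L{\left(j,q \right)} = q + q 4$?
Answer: $- \frac{68006161}{9442034} \approx -7.2025$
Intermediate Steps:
$L{\left(j,q \right)} = 5 q$ ($L{\left(j,q \right)} = q + 4 q = 5 q$)
$\frac{395850 + 123281}{-72074 + L{\left(-157,\frac{136}{-262} \right)}} = \frac{395850 + 123281}{-72074 + 5 \frac{136}{-262}} = \frac{519131}{-72074 + 5 \cdot 136 \left(- \frac{1}{262}\right)} = \frac{519131}{-72074 + 5 \left(- \frac{68}{131}\right)} = \frac{519131}{-72074 - \frac{340}{131}} = \frac{519131}{- \frac{9442034}{131}} = 519131 \left(- \frac{131}{9442034}\right) = - \frac{68006161}{9442034}$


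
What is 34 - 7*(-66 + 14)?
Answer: 398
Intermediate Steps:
34 - 7*(-66 + 14) = 34 - 7*(-52) = 34 + 364 = 398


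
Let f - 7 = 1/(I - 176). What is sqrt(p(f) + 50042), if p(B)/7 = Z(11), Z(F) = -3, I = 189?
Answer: sqrt(50021) ≈ 223.65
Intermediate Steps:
f = 92/13 (f = 7 + 1/(189 - 176) = 7 + 1/13 = 92/13 ≈ 7.0769)
p(B) = -21 (p(B) = 7*(-3) = -21)
sqrt(p(f) + 50042) = sqrt(-21 + 50042) = sqrt(50021)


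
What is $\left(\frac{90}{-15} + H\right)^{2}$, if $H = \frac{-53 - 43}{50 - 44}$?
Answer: $484$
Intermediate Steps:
$H = -16$ ($H = - \frac{96}{6} = \left(-96\right) \frac{1}{6} = -16$)
$\left(\frac{90}{-15} + H\right)^{2} = \left(\frac{90}{-15} - 16\right)^{2} = \left(90 \left(- \frac{1}{15}\right) - 16\right)^{2} = \left(-6 - 16\right)^{2} = \left(-22\right)^{2} = 484$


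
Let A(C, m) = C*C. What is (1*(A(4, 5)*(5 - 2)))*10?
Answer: 480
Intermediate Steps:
A(C, m) = C²
(1*(A(4, 5)*(5 - 2)))*10 = (1*(4²*(5 - 2)))*10 = (1*(16*3))*10 = (1*48)*10 = 48*10 = 480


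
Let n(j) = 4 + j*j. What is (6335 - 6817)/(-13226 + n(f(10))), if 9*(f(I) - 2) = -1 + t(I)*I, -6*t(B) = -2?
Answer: 351378/9635117 ≈ 0.036468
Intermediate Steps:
t(B) = ⅓ (t(B) = -⅙*(-2) = ⅓)
f(I) = 17/9 + I/27 (f(I) = 2 + (-1 + I/3)/9 = 2 + (-⅑ + I/27) = 17/9 + I/27)
n(j) = 4 + j²
(6335 - 6817)/(-13226 + n(f(10))) = (6335 - 6817)/(-13226 + (4 + (17/9 + (1/27)*10)²)) = -482/(-13226 + (4 + (17/9 + 10/27)²)) = -482/(-13226 + (4 + (61/27)²)) = -482/(-13226 + (4 + 3721/729)) = -482/(-13226 + 6637/729) = -482/(-9635117/729) = -482*(-729/9635117) = 351378/9635117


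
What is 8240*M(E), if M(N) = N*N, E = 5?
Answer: 206000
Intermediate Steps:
M(N) = N²
8240*M(E) = 8240*5² = 8240*25 = 206000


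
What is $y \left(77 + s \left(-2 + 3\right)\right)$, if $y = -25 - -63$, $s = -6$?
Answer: $2698$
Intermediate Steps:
$y = 38$ ($y = -25 + 63 = 38$)
$y \left(77 + s \left(-2 + 3\right)\right) = 38 \left(77 - 6 \left(-2 + 3\right)\right) = 38 \left(77 - 6\right) = 38 \cdot 71 = 2698$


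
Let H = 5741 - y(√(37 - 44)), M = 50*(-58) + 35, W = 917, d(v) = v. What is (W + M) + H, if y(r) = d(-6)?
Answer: 3799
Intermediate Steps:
y(r) = -6
M = -2865 (M = -2900 + 35 = -2865)
H = 5747 (H = 5741 - 1*(-6) = 5741 + 6 = 5747)
(W + M) + H = (917 - 2865) + 5747 = -1948 + 5747 = 3799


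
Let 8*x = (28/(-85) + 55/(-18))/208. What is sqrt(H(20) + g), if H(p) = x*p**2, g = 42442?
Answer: sqrt(298493277173)/2652 ≈ 206.01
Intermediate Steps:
x = -5179/2545920 (x = ((28/(-85) + 55/(-18))/208)/8 = ((28*(-1/85) + 55*(-1/18))*(1/208))/8 = ((-28/85 - 55/18)*(1/208))/8 = (-5179/1530*1/208)/8 = (1/8)*(-5179/318240) = -5179/2545920 ≈ -0.0020342)
H(p) = -5179*p**2/2545920
sqrt(H(20) + g) = sqrt(-5179/2545920*20**2 + 42442) = sqrt(-5179/2545920*400 + 42442) = sqrt(-25895/31824 + 42442) = sqrt(1350648313/31824) = sqrt(298493277173)/2652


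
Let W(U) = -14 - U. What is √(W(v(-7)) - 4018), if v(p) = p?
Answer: 5*I*√161 ≈ 63.443*I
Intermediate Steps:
√(W(v(-7)) - 4018) = √((-14 - 1*(-7)) - 4018) = √((-14 + 7) - 4018) = √(-7 - 4018) = √(-4025) = 5*I*√161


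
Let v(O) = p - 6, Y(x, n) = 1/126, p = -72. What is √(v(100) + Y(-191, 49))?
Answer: I*√137578/42 ≈ 8.8313*I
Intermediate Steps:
Y(x, n) = 1/126
v(O) = -78 (v(O) = -72 - 6 = -78)
√(v(100) + Y(-191, 49)) = √(-78 + 1/126) = √(-9827/126) = I*√137578/42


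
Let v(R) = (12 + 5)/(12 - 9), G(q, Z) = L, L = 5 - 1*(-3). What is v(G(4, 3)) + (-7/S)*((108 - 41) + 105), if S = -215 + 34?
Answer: 6689/543 ≈ 12.319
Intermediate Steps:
S = -181
L = 8 (L = 5 + 3 = 8)
G(q, Z) = 8
v(R) = 17/3
v(G(4, 3)) + (-7/S)*((108 - 41) + 105) = 17/3 + (-7/(-181))*((108 - 41) + 105) = 17/3 + (-7*(-1/181))*(67 + 105) = 17/3 + (7/181)*172 = 17/3 + 1204/181 = 6689/543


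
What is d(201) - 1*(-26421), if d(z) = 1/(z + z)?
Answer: 10621243/402 ≈ 26421.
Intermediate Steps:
d(z) = 1/(2*z)
d(201) - 1*(-26421) = (½)/201 - 1*(-26421) = (½)*(1/201) + 26421 = 1/402 + 26421 = 10621243/402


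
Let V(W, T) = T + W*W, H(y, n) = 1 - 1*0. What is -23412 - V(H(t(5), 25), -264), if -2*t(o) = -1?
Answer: -23149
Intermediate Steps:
t(o) = ½ (t(o) = -½*(-1) = ½)
H(y, n) = 1 (H(y, n) = 1 + 0 = 1)
V(W, T) = T + W²
-23412 - V(H(t(5), 25), -264) = -23412 - (-264 + 1²) = -23412 - (-264 + 1) = -23412 - 1*(-263) = -23412 + 263 = -23149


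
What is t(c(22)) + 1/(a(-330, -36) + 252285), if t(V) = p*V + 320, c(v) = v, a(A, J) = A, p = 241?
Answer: 1416491011/251955 ≈ 5622.0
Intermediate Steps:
t(V) = 320 + 241*V (t(V) = 241*V + 320 = 320 + 241*V)
t(c(22)) + 1/(a(-330, -36) + 252285) = (320 + 241*22) + 1/(-330 + 252285) = (320 + 5302) + 1/251955 = 5622 + 1/251955 = 1416491011/251955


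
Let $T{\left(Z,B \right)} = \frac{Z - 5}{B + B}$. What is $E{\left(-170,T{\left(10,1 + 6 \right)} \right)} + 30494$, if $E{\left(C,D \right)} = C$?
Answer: $30324$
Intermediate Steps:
$T{\left(Z,B \right)} = \frac{-5 + Z}{2 B}$
$E{\left(-170,T{\left(10,1 + 6 \right)} \right)} + 30494 = -170 + 30494 = 30324$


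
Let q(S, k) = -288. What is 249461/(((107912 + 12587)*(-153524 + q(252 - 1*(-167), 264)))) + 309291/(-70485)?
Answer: -1910825473092431/435460845457060 ≈ -4.3881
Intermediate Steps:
249461/(((107912 + 12587)*(-153524 + q(252 - 1*(-167), 264)))) + 309291/(-70485) = 249461/(((107912 + 12587)*(-153524 - 288))) + 309291/(-70485) = 249461/((120499*(-153812))) + 309291*(-1/70485) = 249461/(-18534192188) - 103097/23495 = 249461*(-1/18534192188) - 103097/23495 = -249461/18534192188 - 103097/23495 = -1910825473092431/435460845457060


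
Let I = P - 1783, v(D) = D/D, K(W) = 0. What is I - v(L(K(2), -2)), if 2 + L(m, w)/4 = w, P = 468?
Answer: -1316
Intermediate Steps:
L(m, w) = -8 + 4*w
v(D) = 1
I = -1315 (I = 468 - 1783 = -1315)
I - v(L(K(2), -2)) = -1315 - 1*1 = -1315 - 1 = -1316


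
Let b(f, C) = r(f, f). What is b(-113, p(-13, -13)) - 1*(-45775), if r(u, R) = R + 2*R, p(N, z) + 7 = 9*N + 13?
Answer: 45436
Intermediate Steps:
p(N, z) = 6 + 9*N (p(N, z) = -7 + (9*N + 13) = -7 + (13 + 9*N) = 6 + 9*N)
r(u, R) = 3*R
b(f, C) = 3*f
b(-113, p(-13, -13)) - 1*(-45775) = 3*(-113) - 1*(-45775) = -339 + 45775 = 45436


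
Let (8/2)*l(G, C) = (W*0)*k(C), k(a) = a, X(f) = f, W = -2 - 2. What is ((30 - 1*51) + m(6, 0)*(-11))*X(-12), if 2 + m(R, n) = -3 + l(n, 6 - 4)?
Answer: -408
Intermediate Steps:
W = -4
l(G, C) = 0 (l(G, C) = ((-4*0)*C)/4 = (0*C)/4 = (¼)*0 = 0)
m(R, n) = -5 (m(R, n) = -2 + (-3 + 0) = -2 - 3 = -5)
((30 - 1*51) + m(6, 0)*(-11))*X(-12) = ((30 - 1*51) - 5*(-11))*(-12) = ((30 - 51) + 55)*(-12) = (-21 + 55)*(-12) = 34*(-12) = -408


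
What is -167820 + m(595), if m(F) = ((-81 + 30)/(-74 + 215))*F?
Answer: -7897655/47 ≈ -1.6804e+5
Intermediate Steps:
m(F) = -17*F/47 (m(F) = (-51/141)*F = (-51*1/141)*F = -17*F/47)
-167820 + m(595) = -167820 - 17/47*595 = -167820 - 10115/47 = -7897655/47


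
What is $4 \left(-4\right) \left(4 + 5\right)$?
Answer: $-144$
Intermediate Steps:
$4 \left(-4\right) \left(4 + 5\right) = \left(-16\right) 9 = -144$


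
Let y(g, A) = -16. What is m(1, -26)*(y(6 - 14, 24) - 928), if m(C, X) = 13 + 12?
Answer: -23600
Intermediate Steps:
m(C, X) = 25
m(1, -26)*(y(6 - 14, 24) - 928) = 25*(-16 - 928) = 25*(-944) = -23600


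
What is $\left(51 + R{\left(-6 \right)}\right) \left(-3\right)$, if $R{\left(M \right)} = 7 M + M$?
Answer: $-9$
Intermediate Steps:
$R{\left(M \right)} = 8 M$
$\left(51 + R{\left(-6 \right)}\right) \left(-3\right) = \left(51 + 8 \left(-6\right)\right) \left(-3\right) = \left(51 - 48\right) \left(-3\right) = 3 \left(-3\right) = -9$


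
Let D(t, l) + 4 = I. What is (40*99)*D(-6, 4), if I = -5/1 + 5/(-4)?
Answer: -40590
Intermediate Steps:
I = -25/4 (I = -5*1 + 5*(-¼) = -5 - 5/4 = -25/4 ≈ -6.2500)
D(t, l) = -41/4 (D(t, l) = -4 - 25/4 = -41/4)
(40*99)*D(-6, 4) = (40*99)*(-41/4) = 3960*(-41/4) = -40590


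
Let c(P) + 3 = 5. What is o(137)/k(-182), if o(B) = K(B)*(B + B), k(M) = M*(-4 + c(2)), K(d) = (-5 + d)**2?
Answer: 1193544/91 ≈ 13116.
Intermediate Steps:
c(P) = 2 (c(P) = -3 + 5 = 2)
k(M) = -2*M (k(M) = M*(-4 + 2) = M*(-2) = -2*M)
o(B) = 2*B*(-5 + B)**2 (o(B) = (-5 + B)**2*(B + B) = (-5 + B)**2*(2*B) = 2*B*(-5 + B)**2)
o(137)/k(-182) = (2*137*(-5 + 137)**2)/((-2*(-182))) = (2*137*132**2)/364 = (2*137*17424)*(1/364) = 4774176*(1/364) = 1193544/91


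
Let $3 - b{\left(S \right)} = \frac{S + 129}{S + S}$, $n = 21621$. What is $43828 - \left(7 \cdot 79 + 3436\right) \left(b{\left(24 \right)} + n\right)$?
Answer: $- \frac{1379225489}{16} \approx -8.6202 \cdot 10^{7}$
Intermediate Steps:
$b{\left(S \right)} = 3 - \frac{129 + S}{2 S}$ ($b{\left(S \right)} = 3 - \frac{S + 129}{S + S} = 3 - \frac{129 + S}{2 S}$)
$43828 - \left(7 \cdot 79 + 3436\right) \left(b{\left(24 \right)} + n\right) = 43828 - \left(7 \cdot 79 + 3436\right) \left(\frac{-129 + 5 \cdot 24}{2 \cdot 24} + 21621\right) = 43828 - \left(553 + 3436\right) \left(\frac{1}{2} \cdot \frac{1}{24} \left(-129 + 120\right) + 21621\right) = 43828 - 3989 \left(\frac{1}{2} \cdot \frac{1}{24} \left(-9\right) + 21621\right) = 43828 - 3989 \left(- \frac{3}{16} + 21621\right) = 43828 - 3989 \cdot \frac{345933}{16} = 43828 - \frac{1379926737}{16} = - \frac{1379225489}{16}$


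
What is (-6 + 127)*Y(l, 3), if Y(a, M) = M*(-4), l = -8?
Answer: -1452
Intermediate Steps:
Y(a, M) = -4*M
(-6 + 127)*Y(l, 3) = (-6 + 127)*(-4*3) = 121*(-12) = -1452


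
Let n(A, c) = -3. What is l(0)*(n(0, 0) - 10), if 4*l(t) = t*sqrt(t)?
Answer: 0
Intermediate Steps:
l(t) = t**(3/2)/4 (l(t) = (t*sqrt(t))/4 = t**(3/2)/4)
l(0)*(n(0, 0) - 10) = (0**(3/2)/4)*(-3 - 10) = ((1/4)*0)*(-13) = 0*(-13) = 0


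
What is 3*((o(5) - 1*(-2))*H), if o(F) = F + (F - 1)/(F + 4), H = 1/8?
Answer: 67/24 ≈ 2.7917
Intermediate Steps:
H = ⅛ ≈ 0.12500
o(F) = F + (-1 + F)/(4 + F)
3*((o(5) - 1*(-2))*H) = 3*(((-1 + 5² + 5*5)/(4 + 5) - 1*(-2))*(⅛)) = 3*(((-1 + 25 + 25)/9 + 2)*(⅛)) = 3*(((⅑)*49 + 2)*(⅛)) = 3*((49/9 + 2)*(⅛)) = 3*((67/9)*(⅛)) = 3*(67/72) = 67/24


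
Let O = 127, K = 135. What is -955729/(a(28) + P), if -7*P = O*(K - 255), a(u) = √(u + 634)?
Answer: -50978584860/116112581 + 46830721*√662/232225162 ≈ -433.86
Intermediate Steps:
a(u) = √(634 + u)
P = 15240/7 (P = -127*(135 - 255)/7 = -127*(-120)/7 = -⅐*(-15240) = 15240/7 ≈ 2177.1)
-955729/(a(28) + P) = -955729/(√(634 + 28) + 15240/7) = -955729/(√662 + 15240/7) = -955729/(15240/7 + √662)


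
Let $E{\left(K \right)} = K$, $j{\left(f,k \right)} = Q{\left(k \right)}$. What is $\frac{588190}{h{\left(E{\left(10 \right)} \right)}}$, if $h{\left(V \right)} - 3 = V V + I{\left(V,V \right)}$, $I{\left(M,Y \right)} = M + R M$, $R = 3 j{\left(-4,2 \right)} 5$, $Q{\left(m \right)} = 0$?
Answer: $\frac{588190}{113} \approx 5205.2$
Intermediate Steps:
$j{\left(f,k \right)} = 0$
$R = 0$ ($R = 3 \cdot 0 \cdot 5 = 0 \cdot 5 = 0$)
$I{\left(M,Y \right)} = M$ ($I{\left(M,Y \right)} = M + 0 M = M + 0 = M$)
$h{\left(V \right)} = 3 + V + V^{2}$ ($h{\left(V \right)} = 3 + \left(V V + V\right) = 3 + \left(V^{2} + V\right) = 3 + \left(V + V^{2}\right) = 3 + V + V^{2}$)
$\frac{588190}{h{\left(E{\left(10 \right)} \right)}} = \frac{588190}{3 + 10 + 10^{2}} = \frac{588190}{3 + 10 + 100} = \frac{588190}{113}$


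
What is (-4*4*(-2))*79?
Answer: 2528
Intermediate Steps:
(-4*4*(-2))*79 = -16*(-2)*79 = 32*79 = 2528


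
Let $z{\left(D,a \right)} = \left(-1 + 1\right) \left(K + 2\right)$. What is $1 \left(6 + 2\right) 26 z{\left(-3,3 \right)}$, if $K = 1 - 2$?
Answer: $0$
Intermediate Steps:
$K = -1$
$z{\left(D,a \right)} = 0$ ($z{\left(D,a \right)} = \left(-1 + 1\right) \left(-1 + 2\right) = 0 \cdot 1 = 0$)
$1 \left(6 + 2\right) 26 z{\left(-3,3 \right)} = 1 \left(6 + 2\right) 26 \cdot 0 = 1 \cdot 8 \cdot 26 \cdot 0 = 8 \cdot 26 \cdot 0 = 208 \cdot 0 = 0$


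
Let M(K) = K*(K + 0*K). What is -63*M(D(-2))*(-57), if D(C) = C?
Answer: 14364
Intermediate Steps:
M(K) = K² (M(K) = K*(K + 0) = K*K = K²)
-63*M(D(-2))*(-57) = -63*(-2)²*(-57) = -63*4*(-57) = -252*(-57) = 14364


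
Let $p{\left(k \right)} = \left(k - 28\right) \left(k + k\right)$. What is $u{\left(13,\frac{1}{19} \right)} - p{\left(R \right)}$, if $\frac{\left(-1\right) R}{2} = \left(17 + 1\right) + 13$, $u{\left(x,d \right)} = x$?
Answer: $-11147$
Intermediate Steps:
$R = -62$ ($R = - 2 \left(\left(17 + 1\right) + 13\right) = - 2 \left(18 + 13\right) = \left(-2\right) 31 = -62$)
$p{\left(k \right)} = 2 k \left(-28 + k\right)$ ($p{\left(k \right)} = \left(-28 + k\right) 2 k = 2 k \left(-28 + k\right)$)
$u{\left(13,\frac{1}{19} \right)} - p{\left(R \right)} = 13 - 2 \left(-62\right) \left(-28 - 62\right) = 13 - 2 \left(-62\right) \left(-90\right) = 13 - 11160 = -11147$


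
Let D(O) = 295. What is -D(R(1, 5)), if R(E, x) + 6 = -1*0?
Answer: -295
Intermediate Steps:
R(E, x) = -6 (R(E, x) = -6 - 1*0 = -6 + 0 = -6)
-D(R(1, 5)) = -1*295 = -295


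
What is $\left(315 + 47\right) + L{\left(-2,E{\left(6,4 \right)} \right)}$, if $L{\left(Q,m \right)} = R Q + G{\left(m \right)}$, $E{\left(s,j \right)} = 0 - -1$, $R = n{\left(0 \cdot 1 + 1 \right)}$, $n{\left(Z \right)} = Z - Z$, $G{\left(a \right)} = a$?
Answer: $363$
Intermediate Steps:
$n{\left(Z \right)} = 0$
$R = 0$
$E{\left(s,j \right)} = 1$ ($E{\left(s,j \right)} = 0 + 1 = 1$)
$L{\left(Q,m \right)} = m$ ($L{\left(Q,m \right)} = 0 Q + m = 0 + m = m$)
$\left(315 + 47\right) + L{\left(-2,E{\left(6,4 \right)} \right)} = \left(315 + 47\right) + 1 = 362 + 1 = 363$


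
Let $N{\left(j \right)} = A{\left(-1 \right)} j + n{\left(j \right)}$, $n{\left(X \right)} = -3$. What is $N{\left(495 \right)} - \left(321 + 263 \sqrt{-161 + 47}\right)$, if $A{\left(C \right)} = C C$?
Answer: $171 - 263 i \sqrt{114} \approx 171.0 - 2808.1 i$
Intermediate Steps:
$A{\left(C \right)} = C^{2}$
$N{\left(j \right)} = -3 + j$ ($N{\left(j \right)} = \left(-1\right)^{2} j - 3 = 1 j - 3 = j - 3 = -3 + j$)
$N{\left(495 \right)} - \left(321 + 263 \sqrt{-161 + 47}\right) = \left(-3 + 495\right) - \left(321 + 263 \sqrt{-161 + 47}\right) = 492 - \left(321 + 263 \sqrt{-114}\right) = 492 - \left(321 + 263 i \sqrt{114}\right) = 171 - 263 i \sqrt{114}$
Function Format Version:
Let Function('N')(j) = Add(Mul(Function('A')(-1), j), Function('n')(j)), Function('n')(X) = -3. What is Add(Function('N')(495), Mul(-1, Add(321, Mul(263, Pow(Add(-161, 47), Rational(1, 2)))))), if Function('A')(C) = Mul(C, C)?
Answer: Add(171, Mul(-263, I, Pow(114, Rational(1, 2)))) ≈ Add(171.00, Mul(-2808.1, I))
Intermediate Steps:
Function('A')(C) = Pow(C, 2)
Function('N')(j) = Add(-3, j) (Function('N')(j) = Add(Mul(Pow(-1, 2), j), -3) = Add(Mul(1, j), -3) = Add(j, -3) = Add(-3, j))
Add(Function('N')(495), Mul(-1, Add(321, Mul(263, Pow(Add(-161, 47), Rational(1, 2)))))) = Add(Add(-3, 495), Mul(-1, Add(321, Mul(263, Pow(Add(-161, 47), Rational(1, 2)))))) = Add(492, Mul(-1, Add(321, Mul(263, Pow(-114, Rational(1, 2)))))) = Add(492, Mul(-1, Add(321, Mul(263, Mul(I, Pow(114, Rational(1, 2))))))) = Add(492, Mul(-1, Add(321, Mul(263, I, Pow(114, Rational(1, 2)))))) = Add(492, Add(-321, Mul(-263, I, Pow(114, Rational(1, 2))))) = Add(171, Mul(-263, I, Pow(114, Rational(1, 2))))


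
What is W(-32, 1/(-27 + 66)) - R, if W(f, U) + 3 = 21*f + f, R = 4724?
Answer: -5431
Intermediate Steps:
W(f, U) = -3 + 22*f (W(f, U) = -3 + (21*f + f) = -3 + 22*f)
W(-32, 1/(-27 + 66)) - R = (-3 + 22*(-32)) - 1*4724 = (-3 - 704) - 4724 = -707 - 4724 = -5431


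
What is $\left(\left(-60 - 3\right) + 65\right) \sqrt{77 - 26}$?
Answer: $2 \sqrt{51} \approx 14.283$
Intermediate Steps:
$\left(\left(-60 - 3\right) + 65\right) \sqrt{77 - 26} = \left(-63 + 65\right) \sqrt{51} = 2 \sqrt{51}$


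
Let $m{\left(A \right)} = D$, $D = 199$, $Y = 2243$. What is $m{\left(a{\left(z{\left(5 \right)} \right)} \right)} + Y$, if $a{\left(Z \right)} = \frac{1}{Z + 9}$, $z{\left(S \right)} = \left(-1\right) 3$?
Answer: $2442$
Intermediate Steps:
$z{\left(S \right)} = -3$
$a{\left(Z \right)} = \frac{1}{9 + Z}$
$m{\left(A \right)} = 199$
$m{\left(a{\left(z{\left(5 \right)} \right)} \right)} + Y = 199 + 2243 = 2442$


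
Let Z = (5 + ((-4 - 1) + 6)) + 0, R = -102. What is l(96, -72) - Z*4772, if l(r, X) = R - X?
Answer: -28662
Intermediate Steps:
Z = 6 (Z = (5 + (-5 + 6)) + 0 = (5 + 1) + 0 = 6 + 0 = 6)
l(r, X) = -102 - X
l(96, -72) - Z*4772 = (-102 - 1*(-72)) - 6*4772 = (-102 + 72) - 1*28632 = -30 - 28632 = -28662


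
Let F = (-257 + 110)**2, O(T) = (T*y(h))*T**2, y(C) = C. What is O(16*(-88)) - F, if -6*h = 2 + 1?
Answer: 1395633047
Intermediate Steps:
h = -1/2 (h = -(2 + 1)/6 = -1/6*3 = -1/2 ≈ -0.50000)
O(T) = -T**3/2 (O(T) = (T*(-1/2))*T**2 = (-T/2)*T**2 = -T**3/2)
F = 21609 (F = (-147)**2 = 21609)
O(16*(-88)) - F = -(16*(-88))**3/2 - 1*21609 = -1/2*(-1408)**3 - 21609 = -1/2*(-2791309312) - 21609 = 1395654656 - 21609 = 1395633047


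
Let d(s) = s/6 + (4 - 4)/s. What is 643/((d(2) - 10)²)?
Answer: 5787/841 ≈ 6.8811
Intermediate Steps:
d(s) = s/6 (d(s) = s*(⅙) + 0/s = s/6 + 0 = s/6)
643/((d(2) - 10)²) = 643/(((⅙)*2 - 10)²) = 643/((⅓ - 10)²) = 643/((-29/3)²) = 643/(841/9) = 643*(9/841) = 5787/841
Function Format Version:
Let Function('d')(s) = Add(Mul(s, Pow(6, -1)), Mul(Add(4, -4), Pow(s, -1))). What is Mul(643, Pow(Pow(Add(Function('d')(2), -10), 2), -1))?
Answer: Rational(5787, 841) ≈ 6.8811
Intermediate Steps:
Function('d')(s) = Mul(Rational(1, 6), s) (Function('d')(s) = Add(Mul(s, Rational(1, 6)), Mul(0, Pow(s, -1))) = Add(Mul(Rational(1, 6), s), 0) = Mul(Rational(1, 6), s))
Mul(643, Pow(Pow(Add(Function('d')(2), -10), 2), -1)) = Mul(643, Pow(Pow(Add(Mul(Rational(1, 6), 2), -10), 2), -1)) = Mul(643, Pow(Pow(Add(Rational(1, 3), -10), 2), -1)) = Mul(643, Pow(Pow(Rational(-29, 3), 2), -1)) = Mul(643, Pow(Rational(841, 9), -1)) = Mul(643, Rational(9, 841)) = Rational(5787, 841)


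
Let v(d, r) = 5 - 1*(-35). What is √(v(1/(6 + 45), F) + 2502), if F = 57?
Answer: √2542 ≈ 50.418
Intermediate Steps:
v(d, r) = 40 (v(d, r) = 5 + 35 = 40)
√(v(1/(6 + 45), F) + 2502) = √(40 + 2502) = √2542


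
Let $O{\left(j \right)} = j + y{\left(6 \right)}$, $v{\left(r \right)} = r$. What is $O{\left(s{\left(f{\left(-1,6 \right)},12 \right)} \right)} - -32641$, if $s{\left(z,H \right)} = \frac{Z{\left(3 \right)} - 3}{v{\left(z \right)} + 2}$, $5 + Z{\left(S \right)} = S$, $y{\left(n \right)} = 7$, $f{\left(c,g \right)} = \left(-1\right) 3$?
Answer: $32653$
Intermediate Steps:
$f{\left(c,g \right)} = -3$
$Z{\left(S \right)} = -5 + S$
$s{\left(z,H \right)} = - \frac{5}{2 + z}$ ($s{\left(z,H \right)} = \frac{\left(-5 + 3\right) - 3}{z + 2} = \frac{-2 - 3}{2 + z} = - \frac{5}{2 + z}$)
$O{\left(j \right)} = 7 + j$ ($O{\left(j \right)} = j + 7 = 7 + j$)
$O{\left(s{\left(f{\left(-1,6 \right)},12 \right)} \right)} - -32641 = \left(7 - \frac{5}{2 - 3}\right) - -32641 = \left(7 - \frac{5}{-1}\right) + 32641 = \left(7 - -5\right) + 32641 = \left(7 + 5\right) + 32641 = 12 + 32641 = 32653$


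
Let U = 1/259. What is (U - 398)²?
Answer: 10625692561/67081 ≈ 1.5840e+5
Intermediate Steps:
U = 1/259 ≈ 0.0038610
(U - 398)² = (1/259 - 398)² = (-103081/259)² = 10625692561/67081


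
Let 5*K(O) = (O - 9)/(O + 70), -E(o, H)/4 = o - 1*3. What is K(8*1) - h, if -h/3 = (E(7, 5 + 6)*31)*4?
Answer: -2321281/390 ≈ -5952.0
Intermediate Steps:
E(o, H) = 12 - 4*o (E(o, H) = -4*(o - 1*3) = -4*(o - 3) = -4*(-3 + o) = 12 - 4*o)
h = 5952 (h = -3*(12 - 4*7)*31*4 = -3*(12 - 28)*31*4 = -3*(-16*31)*4 = -(-1488)*4 = -3*(-1984) = 5952)
K(O) = (-9 + O)/(5*(70 + O)) (K(O) = ((O - 9)/(O + 70))/5 = ((-9 + O)/(70 + O))/5 = (-9 + O)/(5*(70 + O)))
K(8*1) - h = (-9 + 8*1)/(5*(70 + 8*1)) - 1*5952 = (-9 + 8)/(5*(70 + 8)) - 5952 = (⅕)*(-1)/78 - 5952 = (⅕)*(1/78)*(-1) - 5952 = -1/390 - 5952 = -2321281/390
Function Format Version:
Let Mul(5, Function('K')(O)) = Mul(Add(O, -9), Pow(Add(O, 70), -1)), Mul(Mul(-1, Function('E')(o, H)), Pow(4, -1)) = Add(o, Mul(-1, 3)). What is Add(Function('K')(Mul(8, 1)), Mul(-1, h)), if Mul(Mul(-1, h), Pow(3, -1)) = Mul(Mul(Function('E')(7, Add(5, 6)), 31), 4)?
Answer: Rational(-2321281, 390) ≈ -5952.0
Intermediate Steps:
Function('E')(o, H) = Add(12, Mul(-4, o)) (Function('E')(o, H) = Mul(-4, Add(o, Mul(-1, 3))) = Mul(-4, Add(o, -3)) = Mul(-4, Add(-3, o)) = Add(12, Mul(-4, o)))
h = 5952 (h = Mul(-3, Mul(Mul(Add(12, Mul(-4, 7)), 31), 4)) = Mul(-3, Mul(Mul(Add(12, -28), 31), 4)) = Mul(-3, Mul(Mul(-16, 31), 4)) = Mul(-3, Mul(-496, 4)) = Mul(-3, -1984) = 5952)
Function('K')(O) = Mul(Rational(1, 5), Pow(Add(70, O), -1), Add(-9, O)) (Function('K')(O) = Mul(Rational(1, 5), Mul(Add(O, -9), Pow(Add(O, 70), -1))) = Mul(Rational(1, 5), Mul(Add(-9, O), Pow(Add(70, O), -1))) = Mul(Rational(1, 5), Mul(Pow(Add(70, O), -1), Add(-9, O))) = Mul(Rational(1, 5), Pow(Add(70, O), -1), Add(-9, O)))
Add(Function('K')(Mul(8, 1)), Mul(-1, h)) = Add(Mul(Rational(1, 5), Pow(Add(70, Mul(8, 1)), -1), Add(-9, Mul(8, 1))), Mul(-1, 5952)) = Add(Mul(Rational(1, 5), Pow(Add(70, 8), -1), Add(-9, 8)), -5952) = Add(Mul(Rational(1, 5), Pow(78, -1), -1), -5952) = Add(Mul(Rational(1, 5), Rational(1, 78), -1), -5952) = Add(Rational(-1, 390), -5952) = Rational(-2321281, 390)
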